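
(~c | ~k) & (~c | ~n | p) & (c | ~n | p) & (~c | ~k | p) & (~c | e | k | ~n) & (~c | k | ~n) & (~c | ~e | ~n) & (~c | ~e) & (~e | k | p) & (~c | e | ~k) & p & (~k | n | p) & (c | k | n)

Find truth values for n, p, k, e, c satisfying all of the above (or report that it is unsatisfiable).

n: False; p: True; k: True; e: True; c: False

Unit clause (p) forces p = True.
Set n = False.
Set k = True.
  then (~c | ~k) forces c = False.
Set e = True.
All clauses satisfied.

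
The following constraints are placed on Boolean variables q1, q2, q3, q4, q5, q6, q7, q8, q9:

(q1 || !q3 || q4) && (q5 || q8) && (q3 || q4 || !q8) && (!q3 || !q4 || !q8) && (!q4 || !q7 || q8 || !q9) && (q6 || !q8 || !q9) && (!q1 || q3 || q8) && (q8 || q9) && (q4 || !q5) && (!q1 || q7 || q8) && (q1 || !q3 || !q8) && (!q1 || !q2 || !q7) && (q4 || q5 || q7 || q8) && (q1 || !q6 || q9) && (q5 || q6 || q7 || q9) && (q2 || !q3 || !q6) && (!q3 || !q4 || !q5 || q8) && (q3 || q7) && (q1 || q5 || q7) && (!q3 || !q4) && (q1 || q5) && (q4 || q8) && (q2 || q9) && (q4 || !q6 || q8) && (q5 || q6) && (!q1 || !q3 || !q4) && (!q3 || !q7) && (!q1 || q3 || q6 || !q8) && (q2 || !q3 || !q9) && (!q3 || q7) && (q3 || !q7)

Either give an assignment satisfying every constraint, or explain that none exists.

Case q7 = True:
  (!q3 || !q7) forces q3 = False.
  Clause (q3 || !q7) is falsified — contradiction.
Case q7 = False:
  (q3 || q7) forces q3 = True.
  Clause (!q3 || q7) is falsified — contradiction.
Both cases fail, so the formula is unsatisfiable.

No satisfying assignment exists.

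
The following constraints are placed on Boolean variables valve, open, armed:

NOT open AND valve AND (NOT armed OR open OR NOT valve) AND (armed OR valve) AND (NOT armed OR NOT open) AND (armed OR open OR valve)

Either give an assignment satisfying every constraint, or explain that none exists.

valve: True, open: False, armed: False

Unit clause (NOT open) forces open = False.
Unit clause (valve) forces valve = True.
In (NOT armed OR open OR NOT valve) only NOT armed is left, so armed = False.
Check each clause:
  (NOT open): NOT open holds.
  (valve): valve holds.
  (NOT armed OR open OR NOT valve): NOT armed holds.
  (armed OR valve): valve holds.
  (NOT armed OR NOT open): NOT armed holds.
  (armed OR open OR valve): valve holds.
All clauses satisfied.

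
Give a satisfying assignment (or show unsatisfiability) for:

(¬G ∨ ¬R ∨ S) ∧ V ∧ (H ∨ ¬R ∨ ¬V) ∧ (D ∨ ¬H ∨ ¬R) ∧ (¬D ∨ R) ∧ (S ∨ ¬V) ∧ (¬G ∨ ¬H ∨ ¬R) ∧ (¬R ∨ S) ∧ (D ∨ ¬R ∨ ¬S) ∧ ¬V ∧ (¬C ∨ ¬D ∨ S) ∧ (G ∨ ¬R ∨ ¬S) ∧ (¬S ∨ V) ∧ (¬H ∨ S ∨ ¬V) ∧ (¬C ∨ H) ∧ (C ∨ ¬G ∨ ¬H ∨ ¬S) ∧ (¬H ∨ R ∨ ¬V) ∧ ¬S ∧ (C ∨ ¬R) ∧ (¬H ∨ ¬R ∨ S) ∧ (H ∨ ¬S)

The formula is unsatisfiable.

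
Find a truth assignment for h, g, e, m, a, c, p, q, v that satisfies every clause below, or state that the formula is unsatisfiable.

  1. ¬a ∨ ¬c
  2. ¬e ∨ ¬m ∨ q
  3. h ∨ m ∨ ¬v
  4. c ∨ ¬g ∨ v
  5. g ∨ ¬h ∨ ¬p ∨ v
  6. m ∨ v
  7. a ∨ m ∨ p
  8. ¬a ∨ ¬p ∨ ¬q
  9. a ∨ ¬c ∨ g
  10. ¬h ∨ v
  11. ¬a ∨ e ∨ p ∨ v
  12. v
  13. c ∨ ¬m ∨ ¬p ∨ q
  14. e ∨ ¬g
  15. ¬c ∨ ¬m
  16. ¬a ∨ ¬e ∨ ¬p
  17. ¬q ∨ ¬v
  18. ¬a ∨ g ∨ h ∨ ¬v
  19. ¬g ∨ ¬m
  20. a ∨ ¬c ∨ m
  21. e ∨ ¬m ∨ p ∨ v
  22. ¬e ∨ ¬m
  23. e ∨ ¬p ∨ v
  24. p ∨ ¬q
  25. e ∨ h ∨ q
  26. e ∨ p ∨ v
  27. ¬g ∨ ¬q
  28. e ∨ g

h = True, g = True, e = True, m = False, a = True, c = False, p = False, q = False, v = True

Unit clause (v) forces v = True.
In (¬q ∨ ¬v) only ¬q is left, so q = False.
Try h = False:
  (h ∨ m ∨ ¬v) forces m = True.
  (¬e ∨ ¬m ∨ q) forces e = False.
  clause (e ∨ h ∨ q) is falsified — backtrack.
So h = True.
Set g = True.
  then (e ∨ ¬g) forces e = True.
  then (¬g ∨ ¬m) forces m = False.
Set a = True.
  then (¬a ∨ ¬c) forces c = False.
  then (¬a ∨ ¬e ∨ ¬p) forces p = False.
All clauses satisfied.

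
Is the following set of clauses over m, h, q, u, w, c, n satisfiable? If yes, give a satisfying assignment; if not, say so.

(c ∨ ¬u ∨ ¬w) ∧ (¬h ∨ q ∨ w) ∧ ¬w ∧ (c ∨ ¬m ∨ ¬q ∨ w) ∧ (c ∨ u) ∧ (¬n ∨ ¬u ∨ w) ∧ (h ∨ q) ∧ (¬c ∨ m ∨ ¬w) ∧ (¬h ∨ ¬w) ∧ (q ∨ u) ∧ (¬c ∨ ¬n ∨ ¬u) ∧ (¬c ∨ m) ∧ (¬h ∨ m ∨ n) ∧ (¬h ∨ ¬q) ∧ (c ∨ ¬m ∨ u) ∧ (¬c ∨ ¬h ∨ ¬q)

Unit clause (¬w) forces w = False.
Set m = False.
  then (¬c ∨ m) forces c = False.
  then (c ∨ u) forces u = True.
  then (¬n ∨ ¬u ∨ w) forces n = False.
  then (¬h ∨ m ∨ n) forces h = False.
  then (h ∨ q) forces q = True.
All clauses satisfied.

m=F, h=F, q=T, u=T, w=F, c=F, n=F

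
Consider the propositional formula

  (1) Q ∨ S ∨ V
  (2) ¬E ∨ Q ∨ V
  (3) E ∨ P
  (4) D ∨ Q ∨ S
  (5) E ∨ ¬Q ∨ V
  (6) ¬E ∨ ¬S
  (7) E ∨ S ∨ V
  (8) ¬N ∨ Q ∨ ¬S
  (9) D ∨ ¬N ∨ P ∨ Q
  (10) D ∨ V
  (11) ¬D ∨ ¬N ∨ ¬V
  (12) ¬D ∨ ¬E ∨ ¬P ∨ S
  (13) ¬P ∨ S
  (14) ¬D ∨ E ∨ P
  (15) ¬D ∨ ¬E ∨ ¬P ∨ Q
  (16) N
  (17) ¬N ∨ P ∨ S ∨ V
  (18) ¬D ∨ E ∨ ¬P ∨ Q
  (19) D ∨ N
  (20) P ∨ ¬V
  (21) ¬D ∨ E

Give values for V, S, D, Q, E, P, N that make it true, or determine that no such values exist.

V = True, S = True, D = False, Q = True, E = False, P = True, N = True

Unit clause (N) forces N = True.
Set V = True.
  then (¬D ∨ ¬N ∨ ¬V) forces D = False.
  then (P ∨ ¬V) forces P = True.
  then (¬P ∨ S) forces S = True.
  then (¬E ∨ ¬S) forces E = False.
  then (¬N ∨ Q ∨ ¬S) forces Q = True.
All clauses satisfied.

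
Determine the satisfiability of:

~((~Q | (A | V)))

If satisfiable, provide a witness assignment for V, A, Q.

V = False, A = False, Q = True

  ~((~Q | (A | V))) = True
    ~Q | (A | V) = False
      ~Q = False
      A | V = False
The formula evaluates to True.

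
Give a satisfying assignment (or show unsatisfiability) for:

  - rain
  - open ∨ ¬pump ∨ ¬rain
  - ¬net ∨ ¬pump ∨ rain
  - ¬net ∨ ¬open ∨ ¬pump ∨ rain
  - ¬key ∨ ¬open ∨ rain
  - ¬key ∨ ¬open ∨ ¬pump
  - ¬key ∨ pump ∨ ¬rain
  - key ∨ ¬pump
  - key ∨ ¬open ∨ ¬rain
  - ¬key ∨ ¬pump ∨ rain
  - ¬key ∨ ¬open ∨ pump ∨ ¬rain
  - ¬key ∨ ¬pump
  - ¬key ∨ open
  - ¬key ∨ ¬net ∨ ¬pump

Unit clause (rain) forces rain = True.
Set pump = False.
  then (¬key ∨ pump ∨ ¬rain) forces key = False.
  then (key ∨ ¬open ∨ ¬rain) forces open = False.
Set net = True.
All clauses satisfied.

rain=T, pump=F, net=T, open=F, key=F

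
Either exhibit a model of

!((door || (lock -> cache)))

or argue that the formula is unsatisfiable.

cache = False; door = False; lock = True

  !((door || (lock -> cache))) = True
    door || (lock -> cache) = False
      lock -> cache = False
The formula evaluates to True.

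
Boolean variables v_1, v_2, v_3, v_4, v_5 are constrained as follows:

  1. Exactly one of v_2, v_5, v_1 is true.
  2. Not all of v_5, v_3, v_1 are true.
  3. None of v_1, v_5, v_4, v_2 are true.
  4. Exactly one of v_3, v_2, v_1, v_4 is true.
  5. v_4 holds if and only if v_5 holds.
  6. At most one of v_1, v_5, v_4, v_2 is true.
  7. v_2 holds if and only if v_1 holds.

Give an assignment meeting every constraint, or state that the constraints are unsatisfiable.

UNSATISFIABLE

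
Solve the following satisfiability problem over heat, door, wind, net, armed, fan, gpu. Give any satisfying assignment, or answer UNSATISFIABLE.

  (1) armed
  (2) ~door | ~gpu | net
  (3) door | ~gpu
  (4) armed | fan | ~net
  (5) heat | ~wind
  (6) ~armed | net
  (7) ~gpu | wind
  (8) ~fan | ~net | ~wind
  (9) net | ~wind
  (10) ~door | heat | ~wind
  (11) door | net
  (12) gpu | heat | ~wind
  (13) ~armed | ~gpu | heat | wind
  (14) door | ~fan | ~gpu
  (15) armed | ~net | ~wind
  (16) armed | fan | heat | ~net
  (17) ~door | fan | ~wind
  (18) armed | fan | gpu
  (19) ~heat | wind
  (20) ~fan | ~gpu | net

Unit clause (armed) forces armed = True.
In (~armed | net) only net is left, so net = True.
Set heat = False.
  then (heat | ~wind) forces wind = False.
  then (~gpu | wind) forces gpu = False.
Set door = False.
Set fan = False.
All clauses satisfied.

heat: False; door: False; wind: False; net: True; armed: True; fan: False; gpu: False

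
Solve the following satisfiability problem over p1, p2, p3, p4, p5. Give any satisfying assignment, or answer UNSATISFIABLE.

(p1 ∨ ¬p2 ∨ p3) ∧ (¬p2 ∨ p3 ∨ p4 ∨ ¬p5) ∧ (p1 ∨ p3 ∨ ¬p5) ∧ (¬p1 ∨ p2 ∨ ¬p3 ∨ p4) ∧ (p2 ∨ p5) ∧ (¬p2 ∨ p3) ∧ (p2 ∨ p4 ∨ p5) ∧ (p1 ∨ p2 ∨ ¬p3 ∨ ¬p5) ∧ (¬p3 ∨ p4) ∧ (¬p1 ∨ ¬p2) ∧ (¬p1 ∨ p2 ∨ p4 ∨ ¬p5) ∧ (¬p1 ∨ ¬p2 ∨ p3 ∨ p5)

p1 = False, p2 = True, p3 = True, p4 = True, p5 = True

Set p1 = False.
Set p2 = True.
  then (p1 ∨ ¬p2 ∨ p3) forces p3 = True.
  then (¬p3 ∨ p4) forces p4 = True.
Set p5 = True.
All clauses satisfied.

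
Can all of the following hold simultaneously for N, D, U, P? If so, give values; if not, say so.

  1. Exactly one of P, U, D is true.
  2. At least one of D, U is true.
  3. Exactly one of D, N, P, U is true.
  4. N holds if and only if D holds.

N: False, D: False, U: True, P: False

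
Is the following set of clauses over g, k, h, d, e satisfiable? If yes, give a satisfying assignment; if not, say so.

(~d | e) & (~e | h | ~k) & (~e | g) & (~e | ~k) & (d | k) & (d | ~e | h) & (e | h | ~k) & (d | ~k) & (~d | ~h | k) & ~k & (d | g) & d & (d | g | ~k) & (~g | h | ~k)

Unit clause (~k) forces k = False.
Unit clause (d) forces d = True.
In (~d | e) only e is left, so e = True.
In (~e | g) only g is left, so g = True.
In (~d | ~h | k) only ~h is left, so h = False.
All clauses satisfied.

g = True, k = False, h = False, d = True, e = True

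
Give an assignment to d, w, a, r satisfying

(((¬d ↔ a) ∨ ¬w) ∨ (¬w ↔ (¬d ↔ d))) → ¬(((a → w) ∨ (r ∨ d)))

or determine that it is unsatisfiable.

d = False; w = False; a = True; r = False

  (((¬d ↔ a) ∨ ¬w) ∨ (¬w ↔ (¬d ↔ d))) → ¬(((a → w) ∨ (r ∨ d))) = True
    ((¬d ↔ a) ∨ ¬w) ∨ (¬w ↔ (¬d ↔ d)) = True
      (¬d ↔ a) ∨ ¬w = True
        ¬d ↔ a = True
          ¬d = True
        ¬w = True
      ¬w ↔ (¬d ↔ d) = False
        ¬w = True
        ¬d ↔ d = False
          ¬d = True
    ¬(((a → w) ∨ (r ∨ d))) = True
      (a → w) ∨ (r ∨ d) = False
        a → w = False
        r ∨ d = False
The formula evaluates to True.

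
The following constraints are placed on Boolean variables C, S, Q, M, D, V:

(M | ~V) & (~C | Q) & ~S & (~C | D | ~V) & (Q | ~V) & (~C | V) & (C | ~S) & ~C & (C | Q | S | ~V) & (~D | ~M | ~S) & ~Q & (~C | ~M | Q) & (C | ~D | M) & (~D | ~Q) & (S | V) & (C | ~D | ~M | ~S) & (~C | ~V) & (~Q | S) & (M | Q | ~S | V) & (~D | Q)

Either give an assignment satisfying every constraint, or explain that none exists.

Unsatisfiable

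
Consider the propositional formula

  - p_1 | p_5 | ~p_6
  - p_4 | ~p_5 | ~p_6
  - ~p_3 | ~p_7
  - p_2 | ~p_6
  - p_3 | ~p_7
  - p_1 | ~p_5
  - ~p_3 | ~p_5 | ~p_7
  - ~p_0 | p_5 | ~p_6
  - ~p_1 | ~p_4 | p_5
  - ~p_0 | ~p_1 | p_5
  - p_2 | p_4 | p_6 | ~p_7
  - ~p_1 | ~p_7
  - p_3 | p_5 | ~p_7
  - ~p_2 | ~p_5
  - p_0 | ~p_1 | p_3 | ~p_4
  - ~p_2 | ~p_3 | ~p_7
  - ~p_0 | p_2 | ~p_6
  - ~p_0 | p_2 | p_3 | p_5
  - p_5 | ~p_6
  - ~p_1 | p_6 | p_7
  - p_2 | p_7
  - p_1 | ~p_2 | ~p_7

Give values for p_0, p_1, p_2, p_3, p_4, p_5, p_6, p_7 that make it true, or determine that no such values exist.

p_0 = True, p_1 = False, p_2 = True, p_3 = True, p_4 = False, p_5 = False, p_6 = False, p_7 = False

Set p_0 = True.
Set p_1 = False.
  then (p_1 | ~p_5) forces p_5 = False.
  then (~p_0 | p_5 | ~p_6) forces p_6 = False.
Try p_2 = False:
  (~p_0 | p_2 | p_3 | p_5) forces p_3 = True.
  (~p_3 | ~p_7) forces p_7 = False.
  clause (p_2 | p_7) is falsified — backtrack.
So p_2 = True.
  then (p_1 | ~p_2 | ~p_7) forces p_7 = False.
Set p_3 = True.
Set p_4 = False.
All clauses satisfied.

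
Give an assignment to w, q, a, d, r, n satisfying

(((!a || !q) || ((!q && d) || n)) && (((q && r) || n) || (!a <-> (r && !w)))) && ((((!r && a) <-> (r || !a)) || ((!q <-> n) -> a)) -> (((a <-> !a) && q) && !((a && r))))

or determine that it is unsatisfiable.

w=F, q=F, a=F, d=T, r=T, n=T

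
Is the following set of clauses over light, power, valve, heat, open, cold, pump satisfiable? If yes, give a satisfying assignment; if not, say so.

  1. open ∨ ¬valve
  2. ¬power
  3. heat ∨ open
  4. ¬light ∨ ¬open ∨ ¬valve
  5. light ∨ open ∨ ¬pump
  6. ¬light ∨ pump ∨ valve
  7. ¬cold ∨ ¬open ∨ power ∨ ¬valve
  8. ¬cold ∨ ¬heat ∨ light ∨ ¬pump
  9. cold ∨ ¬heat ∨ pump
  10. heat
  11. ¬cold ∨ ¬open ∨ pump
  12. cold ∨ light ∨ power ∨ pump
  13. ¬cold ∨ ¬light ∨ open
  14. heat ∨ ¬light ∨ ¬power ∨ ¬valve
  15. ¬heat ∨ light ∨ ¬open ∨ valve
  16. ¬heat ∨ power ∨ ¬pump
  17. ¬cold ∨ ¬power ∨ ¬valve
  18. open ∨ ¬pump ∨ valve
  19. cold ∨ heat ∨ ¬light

light: False; power: False; valve: False; heat: True; open: False; cold: True; pump: False

Unit clause (¬power) forces power = False.
Unit clause (heat) forces heat = True.
In (¬heat ∨ power ∨ ¬pump) only ¬pump is left, so pump = False.
In (cold ∨ ¬heat ∨ pump) only cold is left, so cold = True.
In (¬cold ∨ ¬open ∨ pump) only ¬open is left, so open = False.
In (¬cold ∨ ¬light ∨ open) only ¬light is left, so light = False.
In (open ∨ ¬valve) only ¬valve is left, so valve = False.
All clauses satisfied.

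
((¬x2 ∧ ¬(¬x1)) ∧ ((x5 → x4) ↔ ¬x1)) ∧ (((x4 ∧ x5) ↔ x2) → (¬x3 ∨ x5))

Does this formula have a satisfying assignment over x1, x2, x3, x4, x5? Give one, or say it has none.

x1=T, x2=F, x3=F, x4=F, x5=T

  (¬x2 ∧ ¬(¬x1)) ∧ ((x5 → x4) ↔ ¬x1) = True
    ¬x2 ∧ ¬(¬x1) = True
      ¬x2 = True
      ¬(¬x1) = True
        ¬x1 = False
    (x5 → x4) ↔ ¬x1 = True
      x5 → x4 = False
      ¬x1 = False
  ((x4 ∧ x5) ↔ x2) → (¬x3 ∨ x5) = True
    (x4 ∧ x5) ↔ x2 = True
      x4 ∧ x5 = False
    ¬x3 ∨ x5 = True
      ¬x3 = True
Both conjuncts True, so the formula holds.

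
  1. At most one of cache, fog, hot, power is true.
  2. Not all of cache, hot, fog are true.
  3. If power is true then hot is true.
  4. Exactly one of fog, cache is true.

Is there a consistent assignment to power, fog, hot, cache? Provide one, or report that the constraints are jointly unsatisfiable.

power = False; fog = False; hot = False; cache = True

  (1) {cache, fog, hot, power}: 1 true — at most one ✓
  (2) {cache, hot, fog}: 1/3 true — not all ✓
  (3) power=F ⇒ hot: vacuous ✓
  (4) {fog, cache}: 1 true — exactly one ✓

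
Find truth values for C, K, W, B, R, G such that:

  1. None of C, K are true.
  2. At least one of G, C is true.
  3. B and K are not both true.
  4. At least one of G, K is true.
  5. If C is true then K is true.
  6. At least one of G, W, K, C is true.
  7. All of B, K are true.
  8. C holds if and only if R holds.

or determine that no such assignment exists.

Case K = True:
  Constraint (1) is violated (K=T) — contradiction.
Case K = False:
  Constraint (7) is violated (K=F) — contradiction.
Both cases fail — unsatisfiable.

No satisfying assignment exists.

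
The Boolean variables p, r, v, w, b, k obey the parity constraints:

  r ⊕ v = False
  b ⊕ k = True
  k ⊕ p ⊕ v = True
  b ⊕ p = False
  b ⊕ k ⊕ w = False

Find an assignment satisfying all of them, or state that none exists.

p: False, r: False, v: False, w: True, b: False, k: True

r ⊕ v = F ⊕ F = False ✓
b ⊕ k = F ⊕ T = True ✓
k ⊕ p ⊕ v = T ⊕ F ⊕ F = True ✓
b ⊕ p = F ⊕ F = False ✓
b ⊕ k ⊕ w = F ⊕ T ⊕ T = False ✓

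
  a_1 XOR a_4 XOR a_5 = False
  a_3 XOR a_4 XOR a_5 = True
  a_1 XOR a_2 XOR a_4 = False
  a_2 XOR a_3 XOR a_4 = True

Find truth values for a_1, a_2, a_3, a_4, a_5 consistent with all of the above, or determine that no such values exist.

a_1=F, a_2=T, a_3=T, a_4=T, a_5=T

a_1 XOR a_4 XOR a_5 = F XOR T XOR T = False ✓
a_3 XOR a_4 XOR a_5 = T XOR T XOR T = True ✓
a_1 XOR a_2 XOR a_4 = F XOR T XOR T = False ✓
a_2 XOR a_3 XOR a_4 = T XOR T XOR T = True ✓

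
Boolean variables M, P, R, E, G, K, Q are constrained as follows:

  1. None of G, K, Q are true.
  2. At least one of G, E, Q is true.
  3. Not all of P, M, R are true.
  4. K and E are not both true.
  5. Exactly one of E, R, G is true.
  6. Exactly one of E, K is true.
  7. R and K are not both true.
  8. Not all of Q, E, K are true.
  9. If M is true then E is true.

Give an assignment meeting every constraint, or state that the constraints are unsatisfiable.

M=F; P=F; R=F; E=T; G=F; K=F; Q=F

  (1) {G, K, Q}: 0 true — none ✓
  (2) {G, E, Q}: 1 true — at least one ✓
  (3) {P, M, R}: 0/3 true — not all ✓
  (4) K=F, E=T — not both ✓
  (5) {E, R, G}: 1 true — exactly one ✓
  (6) {E, K}: 1 true — exactly one ✓
  (7) R=F, K=F — not both ✓
  (8) {Q, E, K}: 1/3 true — not all ✓
  (9) M=F ⇒ E: vacuous ✓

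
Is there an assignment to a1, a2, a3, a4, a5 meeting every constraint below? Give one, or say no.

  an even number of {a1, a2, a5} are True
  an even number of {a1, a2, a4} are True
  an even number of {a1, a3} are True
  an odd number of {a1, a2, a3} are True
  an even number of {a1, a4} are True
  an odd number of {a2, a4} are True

Unsatisfiable — no assignment works.

Adding constraints 2, 3, 4, 5 mod 2: every variable appears an even number of times on the left, so the left side is 0.
But the right sides sum to 1 (mod 2). 0 ≠ 1 — the system is inconsistent.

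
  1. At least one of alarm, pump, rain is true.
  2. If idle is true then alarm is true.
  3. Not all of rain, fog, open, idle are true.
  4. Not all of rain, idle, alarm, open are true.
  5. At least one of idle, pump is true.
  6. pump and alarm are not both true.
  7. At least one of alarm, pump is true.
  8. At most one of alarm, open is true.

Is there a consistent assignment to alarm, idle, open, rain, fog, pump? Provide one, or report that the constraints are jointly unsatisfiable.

alarm=F; idle=F; open=F; rain=T; fog=T; pump=T

  (1) {alarm, pump, rain}: 2 true — at least one ✓
  (2) idle=F ⇒ alarm: vacuous ✓
  (3) {rain, fog, open, idle}: 2/4 true — not all ✓
  (4) {rain, idle, alarm, open}: 1/4 true — not all ✓
  (5) {idle, pump}: 1 true — at least one ✓
  (6) pump=T, alarm=F — not both ✓
  (7) {alarm, pump}: 1 true — at least one ✓
  (8) {alarm, open}: 0 true — at most one ✓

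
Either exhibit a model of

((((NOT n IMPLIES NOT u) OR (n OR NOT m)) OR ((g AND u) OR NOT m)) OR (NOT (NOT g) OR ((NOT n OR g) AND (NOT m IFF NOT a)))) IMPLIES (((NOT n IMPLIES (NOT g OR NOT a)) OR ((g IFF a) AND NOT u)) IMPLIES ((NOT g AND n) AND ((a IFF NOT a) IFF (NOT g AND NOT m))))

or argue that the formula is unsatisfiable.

u = False; m = True; a = True; n = True; g = False

  ((((NOT n IMPLIES NOT u) OR (n OR NOT m)) OR ((g AND u) OR NOT m)) OR (NOT (NOT g) OR ((NOT n OR g) AND (NOT m IFF NOT a)))) IMPLIES (((NOT n IMPLIES (NOT g OR NOT a)) OR ((g IFF a) AND NOT u)) IMPLIES ((NOT g AND n) AND ((a IFF NOT a) IFF (NOT g AND NOT m)))) = True
    (((NOT n IMPLIES NOT u) OR (n OR NOT m)) OR ((g AND u) OR NOT m)) OR (NOT (NOT g) OR ((NOT n OR g) AND (NOT m IFF NOT a))) = True
      ((NOT n IMPLIES NOT u) OR (n OR NOT m)) OR ((g AND u) OR NOT m) = True
        (NOT n IMPLIES NOT u) OR (n OR NOT m) = True
          NOT n IMPLIES NOT u = True
            NOT n = False
            NOT u = True
          n OR NOT m = True
            NOT m = False
        (g AND u) OR NOT m = False
          g AND u = False
          NOT m = False
      NOT (NOT g) OR ((NOT n OR g) AND (NOT m IFF NOT a)) = False
        NOT (NOT g) = False
          NOT g = True
        (NOT n OR g) AND (NOT m IFF NOT a) = False
          NOT n OR g = False
            NOT n = False
          NOT m IFF NOT a = True
            NOT m = False
            NOT a = False
    ((NOT n IMPLIES (NOT g OR NOT a)) OR ((g IFF a) AND NOT u)) IMPLIES ((NOT g AND n) AND ((a IFF NOT a) IFF (NOT g AND NOT m))) = True
      (NOT n IMPLIES (NOT g OR NOT a)) OR ((g IFF a) AND NOT u) = True
        NOT n IMPLIES (NOT g OR NOT a) = True
          NOT n = False
          NOT g OR NOT a = True
            NOT g = True
            NOT a = False
        (g IFF a) AND NOT u = False
          g IFF a = False
          NOT u = True
      (NOT g AND n) AND ((a IFF NOT a) IFF (NOT g AND NOT m)) = True
        NOT g AND n = True
          NOT g = True
        (a IFF NOT a) IFF (NOT g AND NOT m) = True
          a IFF NOT a = False
            NOT a = False
          NOT g AND NOT m = False
            NOT g = True
            NOT m = False
The formula evaluates to True.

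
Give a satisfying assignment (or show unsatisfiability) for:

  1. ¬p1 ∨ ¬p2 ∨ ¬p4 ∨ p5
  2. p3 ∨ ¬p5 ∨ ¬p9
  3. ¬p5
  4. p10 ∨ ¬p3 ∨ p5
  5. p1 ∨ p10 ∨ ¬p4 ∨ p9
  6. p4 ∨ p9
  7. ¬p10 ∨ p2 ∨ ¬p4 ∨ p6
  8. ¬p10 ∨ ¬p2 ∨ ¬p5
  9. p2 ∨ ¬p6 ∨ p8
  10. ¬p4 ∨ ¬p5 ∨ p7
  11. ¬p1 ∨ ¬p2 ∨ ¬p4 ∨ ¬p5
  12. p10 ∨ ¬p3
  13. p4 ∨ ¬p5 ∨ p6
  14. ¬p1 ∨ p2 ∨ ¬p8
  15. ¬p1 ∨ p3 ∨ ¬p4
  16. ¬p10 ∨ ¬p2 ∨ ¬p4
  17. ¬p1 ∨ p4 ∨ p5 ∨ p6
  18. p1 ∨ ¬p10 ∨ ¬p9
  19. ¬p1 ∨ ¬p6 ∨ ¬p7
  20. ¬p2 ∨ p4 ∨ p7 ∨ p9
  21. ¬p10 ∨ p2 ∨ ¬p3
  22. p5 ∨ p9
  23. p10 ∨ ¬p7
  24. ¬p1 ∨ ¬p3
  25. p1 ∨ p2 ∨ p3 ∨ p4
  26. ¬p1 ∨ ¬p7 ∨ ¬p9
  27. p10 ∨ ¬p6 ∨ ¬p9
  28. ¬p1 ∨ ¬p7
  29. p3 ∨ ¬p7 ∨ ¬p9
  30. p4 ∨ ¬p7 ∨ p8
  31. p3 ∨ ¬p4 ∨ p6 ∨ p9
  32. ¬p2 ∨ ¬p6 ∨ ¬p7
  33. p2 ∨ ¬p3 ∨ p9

Unit clause (¬p5) forces p5 = False.
In (p5 ∨ p9) only p9 is left, so p9 = True.
Set p1 = False.
  then (p1 ∨ ¬p10 ∨ ¬p9) forces p10 = False.
  then (p10 ∨ ¬p7) forces p7 = False.
  then (p10 ∨ ¬p6 ∨ ¬p9) forces p6 = False.
  then (p10 ∨ ¬p3 ∨ p5) forces p3 = False.
Set p2 = True.
Set p4 = False.
Set p8 = True.
All clauses satisfied.

p1: False, p2: True, p3: False, p4: False, p5: False, p6: False, p7: False, p8: True, p9: True, p10: False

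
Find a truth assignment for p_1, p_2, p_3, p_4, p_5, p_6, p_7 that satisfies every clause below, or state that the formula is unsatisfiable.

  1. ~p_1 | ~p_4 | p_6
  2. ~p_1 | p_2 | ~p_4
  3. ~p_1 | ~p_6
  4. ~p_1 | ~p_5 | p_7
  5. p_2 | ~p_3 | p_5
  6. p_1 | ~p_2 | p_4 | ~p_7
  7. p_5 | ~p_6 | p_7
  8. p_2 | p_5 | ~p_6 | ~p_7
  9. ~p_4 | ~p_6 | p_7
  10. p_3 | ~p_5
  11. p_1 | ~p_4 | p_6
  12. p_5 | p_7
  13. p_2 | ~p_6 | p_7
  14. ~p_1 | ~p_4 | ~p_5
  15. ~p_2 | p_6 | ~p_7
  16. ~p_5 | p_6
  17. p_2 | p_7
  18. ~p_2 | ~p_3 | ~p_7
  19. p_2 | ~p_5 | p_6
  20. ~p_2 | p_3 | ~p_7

Set p_1 = False.
Set p_2 = True.
Set p_3 = True.
  then (~p_2 | ~p_3 | ~p_7) forces p_7 = False.
  then (p_5 | p_7) forces p_5 = True.
  then (~p_5 | p_6) forces p_6 = True.
  then (~p_4 | ~p_6 | p_7) forces p_4 = False.
All clauses satisfied.

p_1: False, p_2: True, p_3: True, p_4: False, p_5: True, p_6: True, p_7: False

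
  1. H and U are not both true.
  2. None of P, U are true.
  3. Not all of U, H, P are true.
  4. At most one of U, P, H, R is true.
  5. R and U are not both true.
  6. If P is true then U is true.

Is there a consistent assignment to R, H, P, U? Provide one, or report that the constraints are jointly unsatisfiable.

R=T, H=F, P=F, U=F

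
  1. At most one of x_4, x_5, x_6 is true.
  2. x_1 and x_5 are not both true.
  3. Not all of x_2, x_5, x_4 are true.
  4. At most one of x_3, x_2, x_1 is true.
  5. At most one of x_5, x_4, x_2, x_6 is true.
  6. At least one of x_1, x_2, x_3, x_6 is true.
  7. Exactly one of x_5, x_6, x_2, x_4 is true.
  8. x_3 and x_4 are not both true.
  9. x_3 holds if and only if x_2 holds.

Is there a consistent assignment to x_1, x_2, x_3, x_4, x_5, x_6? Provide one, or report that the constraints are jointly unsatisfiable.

x_1: True; x_2: False; x_3: False; x_4: True; x_5: False; x_6: False

  (1) {x_4, x_5, x_6}: 1 true — at most one ✓
  (2) x_1=T, x_5=F — not both ✓
  (3) {x_2, x_5, x_4}: 1/3 true — not all ✓
  (4) {x_3, x_2, x_1}: 1 true — at most one ✓
  (5) {x_5, x_4, x_2, x_6}: 1 true — at most one ✓
  (6) {x_1, x_2, x_3, x_6}: 1 true — at least one ✓
  (7) {x_5, x_6, x_2, x_4}: 1 true — exactly one ✓
  (8) x_3=F, x_4=T — not both ✓
  (9) x_3=F, x_2=F — same ✓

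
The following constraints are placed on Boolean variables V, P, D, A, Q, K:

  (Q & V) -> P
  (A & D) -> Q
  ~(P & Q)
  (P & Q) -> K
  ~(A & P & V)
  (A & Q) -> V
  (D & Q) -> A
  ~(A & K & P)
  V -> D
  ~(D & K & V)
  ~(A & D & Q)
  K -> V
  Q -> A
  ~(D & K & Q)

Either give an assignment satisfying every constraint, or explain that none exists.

V: True, P: True, D: True, A: False, Q: False, K: False

Set V = True.
  then (D | ~V) forces D = True.
  then (~D | ~K | ~V) forces K = False.
Set P = True.
  then (~A | ~P | ~V) forces A = False.
  then (A | ~D | ~Q) forces Q = False.
All clauses satisfied.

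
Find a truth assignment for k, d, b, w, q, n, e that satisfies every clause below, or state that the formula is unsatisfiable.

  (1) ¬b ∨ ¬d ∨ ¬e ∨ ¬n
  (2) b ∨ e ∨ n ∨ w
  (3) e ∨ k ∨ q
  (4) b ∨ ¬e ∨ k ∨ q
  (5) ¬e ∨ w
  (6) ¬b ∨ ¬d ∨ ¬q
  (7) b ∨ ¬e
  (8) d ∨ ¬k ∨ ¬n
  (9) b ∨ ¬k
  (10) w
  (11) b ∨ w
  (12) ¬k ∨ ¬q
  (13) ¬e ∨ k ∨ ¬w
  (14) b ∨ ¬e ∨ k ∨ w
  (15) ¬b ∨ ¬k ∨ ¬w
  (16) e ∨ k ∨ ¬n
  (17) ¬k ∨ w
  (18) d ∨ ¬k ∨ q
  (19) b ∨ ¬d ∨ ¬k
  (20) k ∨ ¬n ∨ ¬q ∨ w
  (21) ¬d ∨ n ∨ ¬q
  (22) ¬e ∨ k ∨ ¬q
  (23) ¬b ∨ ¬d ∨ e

Unit clause (w) forces w = True.
Try k = True:
  (b ∨ ¬k) forces b = True.
  clause (¬b ∨ ¬k ∨ ¬w) is falsified — backtrack.
So k = False.
  then (¬e ∨ k ∨ ¬w) forces e = False.
  then (e ∨ k ∨ ¬n) forces n = False.
  then (e ∨ k ∨ q) forces q = True.
  then (¬d ∨ n ∨ ¬q) forces d = False.
Set b = False.
All clauses satisfied.

k = False, d = False, b = False, w = True, q = True, n = False, e = False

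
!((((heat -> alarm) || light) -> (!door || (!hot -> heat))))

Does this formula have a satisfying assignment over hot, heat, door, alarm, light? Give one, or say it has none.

hot: False, heat: False, door: True, alarm: False, light: False

  !((((heat -> alarm) || light) -> (!door || (!hot -> heat)))) = True
    ((heat -> alarm) || light) -> (!door || (!hot -> heat)) = False
      (heat -> alarm) || light = True
        heat -> alarm = True
      !door || (!hot -> heat) = False
        !door = False
        !hot -> heat = False
          !hot = True
The formula evaluates to True.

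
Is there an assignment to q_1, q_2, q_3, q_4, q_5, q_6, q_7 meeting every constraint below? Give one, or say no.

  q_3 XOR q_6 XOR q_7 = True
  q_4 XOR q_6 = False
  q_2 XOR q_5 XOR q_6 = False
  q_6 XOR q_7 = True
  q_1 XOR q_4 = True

q_1 = True; q_2 = False; q_3 = False; q_4 = False; q_5 = False; q_6 = False; q_7 = True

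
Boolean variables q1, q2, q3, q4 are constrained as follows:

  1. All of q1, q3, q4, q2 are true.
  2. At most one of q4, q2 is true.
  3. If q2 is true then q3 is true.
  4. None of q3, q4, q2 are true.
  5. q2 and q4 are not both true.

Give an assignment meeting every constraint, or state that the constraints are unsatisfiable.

The formula is unsatisfiable.

Case q2 = True:
  Constraint (4) is violated (q2=T) — contradiction.
Case q2 = False:
  Constraint (1) is violated (q2=F) — contradiction.
Both cases fail — unsatisfiable.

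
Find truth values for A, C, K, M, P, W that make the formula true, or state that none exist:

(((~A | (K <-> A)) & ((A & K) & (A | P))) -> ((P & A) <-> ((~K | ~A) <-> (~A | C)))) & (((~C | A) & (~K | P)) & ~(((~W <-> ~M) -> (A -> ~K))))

A: True, C: False, K: True, M: False, P: True, W: False

  ((~A | (K <-> A)) & ((A & K) & (A | P))) -> ((P & A) <-> ((~K | ~A) <-> (~A | C))) = True
    (~A | (K <-> A)) & ((A & K) & (A | P)) = True
      ~A | (K <-> A) = True
        ~A = False
        K <-> A = True
      (A & K) & (A | P) = True
        A & K = True
        A | P = True
    (P & A) <-> ((~K | ~A) <-> (~A | C)) = True
      P & A = True
      (~K | ~A) <-> (~A | C) = True
        ~K | ~A = False
          ~K = False
          ~A = False
        ~A | C = False
          ~A = False
  ((~C | A) & (~K | P)) & ~(((~W <-> ~M) -> (A -> ~K))) = True
    (~C | A) & (~K | P) = True
      ~C | A = True
        ~C = True
      ~K | P = True
        ~K = False
    ~(((~W <-> ~M) -> (A -> ~K))) = True
      (~W <-> ~M) -> (A -> ~K) = False
        ~W <-> ~M = True
          ~W = True
          ~M = True
        A -> ~K = False
          ~K = False
Both conjuncts True, so the formula holds.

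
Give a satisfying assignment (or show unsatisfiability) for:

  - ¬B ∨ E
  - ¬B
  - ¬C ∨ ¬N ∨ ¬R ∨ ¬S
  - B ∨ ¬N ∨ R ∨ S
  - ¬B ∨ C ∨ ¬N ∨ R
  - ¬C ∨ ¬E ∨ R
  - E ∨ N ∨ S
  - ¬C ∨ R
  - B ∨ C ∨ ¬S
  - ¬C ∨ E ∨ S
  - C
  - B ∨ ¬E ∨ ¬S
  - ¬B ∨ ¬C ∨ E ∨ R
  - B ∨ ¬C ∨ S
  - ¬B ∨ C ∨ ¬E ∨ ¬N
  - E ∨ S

Unit clause (¬B) forces B = False.
Unit clause (C) forces C = True.
In (B ∨ ¬C ∨ S) only S is left, so S = True.
In (¬C ∨ R) only R is left, so R = True.
In (B ∨ ¬E ∨ ¬S) only ¬E is left, so E = False.
In (¬C ∨ ¬N ∨ ¬R ∨ ¬S) only ¬N is left, so N = False.
All clauses satisfied.

S=T; N=F; E=F; R=T; B=F; C=T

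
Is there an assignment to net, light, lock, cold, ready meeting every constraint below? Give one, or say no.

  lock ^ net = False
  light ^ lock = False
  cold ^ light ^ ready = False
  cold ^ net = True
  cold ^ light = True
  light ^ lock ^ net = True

net: True; light: True; lock: True; cold: False; ready: True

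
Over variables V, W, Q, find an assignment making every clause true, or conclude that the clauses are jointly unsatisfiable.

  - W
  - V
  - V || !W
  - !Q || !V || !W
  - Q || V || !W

Unit clause (W) forces W = True.
Unit clause (V) forces V = True.
In (!Q || !V || !W) only !Q is left, so Q = False.
Check each clause:
  (W): W holds.
  (V): V holds.
  (V || !W): V holds.
  (!Q || !V || !W): !Q holds.
  (Q || V || !W): V holds.
All clauses satisfied.

V=T, W=T, Q=F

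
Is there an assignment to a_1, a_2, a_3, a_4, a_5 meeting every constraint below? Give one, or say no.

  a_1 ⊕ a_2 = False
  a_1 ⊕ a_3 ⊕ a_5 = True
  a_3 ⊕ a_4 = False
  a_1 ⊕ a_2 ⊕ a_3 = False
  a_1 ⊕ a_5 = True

a_1=T, a_2=T, a_3=F, a_4=F, a_5=F

a_1 ⊕ a_2 = T ⊕ T = False ✓
a_1 ⊕ a_3 ⊕ a_5 = T ⊕ F ⊕ F = True ✓
a_3 ⊕ a_4 = F ⊕ F = False ✓
a_1 ⊕ a_2 ⊕ a_3 = T ⊕ T ⊕ F = False ✓
a_1 ⊕ a_5 = T ⊕ F = True ✓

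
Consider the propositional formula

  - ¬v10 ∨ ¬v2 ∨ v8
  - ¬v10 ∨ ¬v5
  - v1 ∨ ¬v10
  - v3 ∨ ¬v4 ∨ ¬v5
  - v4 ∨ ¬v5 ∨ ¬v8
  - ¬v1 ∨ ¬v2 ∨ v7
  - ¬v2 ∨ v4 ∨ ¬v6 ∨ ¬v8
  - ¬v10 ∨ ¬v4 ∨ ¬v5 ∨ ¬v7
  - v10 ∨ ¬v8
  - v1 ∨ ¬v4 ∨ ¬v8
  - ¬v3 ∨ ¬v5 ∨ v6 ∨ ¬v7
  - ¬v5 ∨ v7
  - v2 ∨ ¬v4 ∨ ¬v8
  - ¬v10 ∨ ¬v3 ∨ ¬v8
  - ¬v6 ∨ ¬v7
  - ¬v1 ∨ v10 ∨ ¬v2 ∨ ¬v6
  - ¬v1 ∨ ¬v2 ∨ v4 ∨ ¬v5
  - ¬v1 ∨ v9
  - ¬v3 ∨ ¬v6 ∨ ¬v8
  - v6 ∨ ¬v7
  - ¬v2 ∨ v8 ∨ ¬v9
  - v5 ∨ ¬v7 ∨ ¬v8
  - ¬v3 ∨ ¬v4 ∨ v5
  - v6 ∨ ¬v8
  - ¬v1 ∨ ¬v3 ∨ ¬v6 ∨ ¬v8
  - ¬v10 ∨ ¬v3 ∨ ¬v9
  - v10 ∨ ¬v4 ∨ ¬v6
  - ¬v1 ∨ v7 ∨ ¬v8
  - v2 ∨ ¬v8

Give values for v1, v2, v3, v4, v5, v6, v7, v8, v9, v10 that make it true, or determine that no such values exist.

Set v1 = True.
  then (¬v1 ∨ v9) forces v9 = True.
Set v2 = False.
  then (v2 ∨ ¬v8) forces v8 = False.
Set v3 = False.
Set v4 = False.
Try v5 = True:
  (¬v10 ∨ ¬v5) forces v10 = False.
  (¬v5 ∨ v7) forces v7 = True.
  (¬v6 ∨ ¬v7) forces v6 = False.
  clause (v6 ∨ ¬v7) is falsified — backtrack.
So v5 = False.
Set v6 = True.
  then (¬v6 ∨ ¬v7) forces v7 = False.
Set v10 = True.
All clauses satisfied.

v1: True, v2: False, v3: False, v4: False, v5: False, v6: True, v7: False, v8: False, v9: True, v10: True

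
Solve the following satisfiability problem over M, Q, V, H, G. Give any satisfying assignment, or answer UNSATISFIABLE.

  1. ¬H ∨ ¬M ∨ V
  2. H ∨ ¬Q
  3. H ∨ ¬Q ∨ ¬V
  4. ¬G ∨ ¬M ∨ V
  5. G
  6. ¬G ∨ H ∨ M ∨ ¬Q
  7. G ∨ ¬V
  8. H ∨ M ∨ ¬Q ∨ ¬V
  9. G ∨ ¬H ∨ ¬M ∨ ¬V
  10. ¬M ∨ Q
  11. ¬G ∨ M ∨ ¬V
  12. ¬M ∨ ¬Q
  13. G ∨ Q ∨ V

Unit clause (G) forces G = True.
Try M = True:
  (¬G ∨ ¬M ∨ V) forces V = True.
  (¬M ∨ Q) forces Q = True.
  clause (¬M ∨ ¬Q) is falsified — backtrack.
So M = False.
  then (¬G ∨ M ∨ ¬V) forces V = False.
Set Q = True.
  then (H ∨ ¬Q) forces H = True.
All clauses satisfied.

M = False, Q = True, V = False, H = True, G = True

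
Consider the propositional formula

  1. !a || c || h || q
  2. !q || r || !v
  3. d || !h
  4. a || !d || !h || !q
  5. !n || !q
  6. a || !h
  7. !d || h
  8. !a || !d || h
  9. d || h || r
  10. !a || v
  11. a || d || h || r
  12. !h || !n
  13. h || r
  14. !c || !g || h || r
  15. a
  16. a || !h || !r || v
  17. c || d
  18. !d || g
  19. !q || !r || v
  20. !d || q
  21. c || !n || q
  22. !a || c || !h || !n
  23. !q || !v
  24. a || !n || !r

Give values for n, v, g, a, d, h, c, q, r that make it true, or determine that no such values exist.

n: True; v: True; g: False; a: True; d: False; h: False; c: True; q: False; r: True

Unit clause (a) forces a = True.
In (!a || v) only v is left, so v = True.
In (!q || !v) only !q is left, so q = False.
In (!d || q) only !d is left, so d = False.
In (d || !h) only !h is left, so h = False.
In (d || h || r) only r is left, so r = True.
In (c || d) only c is left, so c = True.
Set n = True.
Set g = False.
All clauses satisfied.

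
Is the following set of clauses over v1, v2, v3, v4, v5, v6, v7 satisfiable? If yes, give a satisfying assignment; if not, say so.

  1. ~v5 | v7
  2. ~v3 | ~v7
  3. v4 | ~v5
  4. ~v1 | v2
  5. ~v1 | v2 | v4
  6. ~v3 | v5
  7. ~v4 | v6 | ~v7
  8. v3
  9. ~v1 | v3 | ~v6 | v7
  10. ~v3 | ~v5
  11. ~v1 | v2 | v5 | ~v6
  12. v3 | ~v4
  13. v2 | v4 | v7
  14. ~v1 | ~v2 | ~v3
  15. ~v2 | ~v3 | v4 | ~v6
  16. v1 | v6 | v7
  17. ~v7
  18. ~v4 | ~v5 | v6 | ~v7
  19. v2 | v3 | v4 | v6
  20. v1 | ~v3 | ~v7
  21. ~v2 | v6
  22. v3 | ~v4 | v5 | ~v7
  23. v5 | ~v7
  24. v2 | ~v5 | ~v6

Case v3 = True:
  (~v3 | ~v7) forces v7 = False.
  (~v5 | v7) forces v5 = False.
  Clause (~v3 | v5) is falsified — contradiction.
Case v3 = False:
  Clause (v3) is falsified — contradiction.
Both cases fail, so the formula is unsatisfiable.

UNSATISFIABLE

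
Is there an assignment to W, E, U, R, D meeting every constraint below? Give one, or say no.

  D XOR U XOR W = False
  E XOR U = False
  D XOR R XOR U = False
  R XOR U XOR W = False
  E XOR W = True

W: True; E: False; U: False; R: True; D: True

D XOR U XOR W = T XOR F XOR T = False ✓
E XOR U = F XOR F = False ✓
D XOR R XOR U = T XOR T XOR F = False ✓
R XOR U XOR W = T XOR F XOR T = False ✓
E XOR W = F XOR T = True ✓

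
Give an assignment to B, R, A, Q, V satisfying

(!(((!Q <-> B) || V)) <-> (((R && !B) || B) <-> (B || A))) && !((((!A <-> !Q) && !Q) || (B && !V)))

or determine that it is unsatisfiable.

B = False, R = True, A = False, Q = True, V = True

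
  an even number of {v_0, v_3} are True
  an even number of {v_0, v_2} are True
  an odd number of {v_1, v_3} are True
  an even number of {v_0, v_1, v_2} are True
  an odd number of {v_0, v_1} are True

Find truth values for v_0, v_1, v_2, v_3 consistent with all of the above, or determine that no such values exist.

v_0=T; v_1=F; v_2=T; v_3=T

{v_0, v_3}: 2 true → even ✓
{v_0, v_2}: 2 true → even ✓
{v_1, v_3}: 1 true → odd ✓
{v_0, v_1, v_2}: 2 true → even ✓
{v_0, v_1}: 1 true → odd ✓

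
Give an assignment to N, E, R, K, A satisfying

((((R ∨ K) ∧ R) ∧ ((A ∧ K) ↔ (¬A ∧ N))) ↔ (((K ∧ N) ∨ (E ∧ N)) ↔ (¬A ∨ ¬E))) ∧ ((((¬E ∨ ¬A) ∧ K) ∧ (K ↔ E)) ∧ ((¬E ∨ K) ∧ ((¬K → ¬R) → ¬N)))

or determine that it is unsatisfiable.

N=F, E=T, R=F, K=T, A=F

  (((R ∨ K) ∧ R) ∧ ((A ∧ K) ↔ (¬A ∧ N))) ↔ (((K ∧ N) ∨ (E ∧ N)) ↔ (¬A ∨ ¬E)) = True
    ((R ∨ K) ∧ R) ∧ ((A ∧ K) ↔ (¬A ∧ N)) = False
      (R ∨ K) ∧ R = False
        R ∨ K = True
      (A ∧ K) ↔ (¬A ∧ N) = True
        A ∧ K = False
        ¬A ∧ N = False
          ¬A = True
    ((K ∧ N) ∨ (E ∧ N)) ↔ (¬A ∨ ¬E) = False
      (K ∧ N) ∨ (E ∧ N) = False
        K ∧ N = False
        E ∧ N = False
      ¬A ∨ ¬E = True
        ¬A = True
        ¬E = False
  (((¬E ∨ ¬A) ∧ K) ∧ (K ↔ E)) ∧ ((¬E ∨ K) ∧ ((¬K → ¬R) → ¬N)) = True
    ((¬E ∨ ¬A) ∧ K) ∧ (K ↔ E) = True
      (¬E ∨ ¬A) ∧ K = True
        ¬E ∨ ¬A = True
          ¬E = False
          ¬A = True
      K ↔ E = True
    (¬E ∨ K) ∧ ((¬K → ¬R) → ¬N) = True
      ¬E ∨ K = True
        ¬E = False
      (¬K → ¬R) → ¬N = True
        ¬K → ¬R = True
          ¬K = False
          ¬R = True
        ¬N = True
Both conjuncts True, so the formula holds.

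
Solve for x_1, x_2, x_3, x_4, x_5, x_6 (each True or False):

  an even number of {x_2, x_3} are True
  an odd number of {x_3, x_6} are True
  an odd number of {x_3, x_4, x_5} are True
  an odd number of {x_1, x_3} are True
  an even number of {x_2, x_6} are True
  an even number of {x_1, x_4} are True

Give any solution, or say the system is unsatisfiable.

Adding constraints 1, 2, 5 mod 2: every variable appears an even number of times on the left, so the left side is 0.
But the right sides sum to 1 (mod 2). 0 ≠ 1 — the system is inconsistent.

Unsatisfiable — no assignment works.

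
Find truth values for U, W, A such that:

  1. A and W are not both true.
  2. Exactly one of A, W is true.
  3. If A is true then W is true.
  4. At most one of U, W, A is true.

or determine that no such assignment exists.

U = False, W = True, A = False

  (1) A=F, W=T — not both ✓
  (2) {A, W}: 1 true — exactly one ✓
  (3) A=F ⇒ W: vacuous ✓
  (4) {U, W, A}: 1 true — at most one ✓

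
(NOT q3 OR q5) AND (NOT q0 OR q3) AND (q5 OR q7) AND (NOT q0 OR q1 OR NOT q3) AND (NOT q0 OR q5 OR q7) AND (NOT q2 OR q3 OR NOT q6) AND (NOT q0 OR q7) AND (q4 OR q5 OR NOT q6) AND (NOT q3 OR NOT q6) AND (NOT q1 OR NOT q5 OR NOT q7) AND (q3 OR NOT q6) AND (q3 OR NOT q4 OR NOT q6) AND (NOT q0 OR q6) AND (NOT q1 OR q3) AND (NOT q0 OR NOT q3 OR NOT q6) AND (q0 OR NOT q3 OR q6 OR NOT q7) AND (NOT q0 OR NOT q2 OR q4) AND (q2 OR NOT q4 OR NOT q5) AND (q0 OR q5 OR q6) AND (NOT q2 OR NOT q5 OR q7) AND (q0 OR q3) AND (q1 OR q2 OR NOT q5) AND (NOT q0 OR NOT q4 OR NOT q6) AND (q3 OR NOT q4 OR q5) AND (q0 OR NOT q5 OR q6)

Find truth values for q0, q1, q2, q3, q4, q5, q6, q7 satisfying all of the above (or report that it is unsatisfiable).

Unsatisfiable — no assignment works.

Case q6 = True:
  (NOT q3 OR NOT q6) forces q3 = False.
  Clause (q3 OR NOT q6) is falsified — contradiction.
Case q6 = False:
  (NOT q0 OR q6) forces q0 = False.
  (q0 OR q5 OR q6) forces q5 = True.
  Clause (q0 OR NOT q5 OR q6) is falsified — contradiction.
Both cases fail, so the formula is unsatisfiable.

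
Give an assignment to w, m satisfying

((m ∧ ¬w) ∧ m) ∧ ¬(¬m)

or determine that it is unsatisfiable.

w = False; m = True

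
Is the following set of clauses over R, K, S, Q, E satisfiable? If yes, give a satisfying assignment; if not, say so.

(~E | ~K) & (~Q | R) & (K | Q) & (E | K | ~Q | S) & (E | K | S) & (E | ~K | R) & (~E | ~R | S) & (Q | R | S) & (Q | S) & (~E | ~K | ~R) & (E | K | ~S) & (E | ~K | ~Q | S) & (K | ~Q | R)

Set R = True.
Set K = True.
  then (~E | ~K) forces E = False.
Try S = False:
  (Q | S) forces Q = True.
  clause (E | ~K | ~Q | S) is falsified — backtrack.
So S = True.
Set Q = False.
All clauses satisfied.

R=T; K=T; S=T; Q=F; E=F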